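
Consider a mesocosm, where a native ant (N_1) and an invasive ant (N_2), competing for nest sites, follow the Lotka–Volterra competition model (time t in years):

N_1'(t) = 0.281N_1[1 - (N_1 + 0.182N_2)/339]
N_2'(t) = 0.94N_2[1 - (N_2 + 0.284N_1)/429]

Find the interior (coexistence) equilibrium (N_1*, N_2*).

Setting both brackets to zero gives the nullclines N_1 + 0.182N_2 = 339 and 0.284N_1 + N_2 = 429.
Substituting N_2 = 429 - 0.284N_1 into the first: N_1(1 - 0.182·0.284) = 339 - 0.182·429.
So N_1* = 261/0.948 = 275, and then N_2* = 429 - 0.284·275 = 351.

N_1* ≈ 275, N_2* ≈ 351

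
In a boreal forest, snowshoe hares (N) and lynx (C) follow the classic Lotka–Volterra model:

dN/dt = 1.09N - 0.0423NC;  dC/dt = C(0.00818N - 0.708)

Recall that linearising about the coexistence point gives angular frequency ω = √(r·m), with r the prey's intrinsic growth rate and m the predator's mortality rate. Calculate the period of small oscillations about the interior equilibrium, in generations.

T ≈ 7.15 generations

Here r = 1.09 and m = 0.708, so r·m = 0.772.
ω = √0.772 = 0.878 per generation, hence T = 2π/ω ≈ 7.15 generations.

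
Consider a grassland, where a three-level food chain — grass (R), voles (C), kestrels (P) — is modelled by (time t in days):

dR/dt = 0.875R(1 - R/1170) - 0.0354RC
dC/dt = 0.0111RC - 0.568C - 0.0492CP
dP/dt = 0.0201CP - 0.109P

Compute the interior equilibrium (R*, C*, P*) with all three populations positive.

From dP/dt = 0: 0.0201C* = 0.109, so C* = 5.42.
From dR/dt = 0: 0.875(1 - R*/1170) = 0.0354·5.42, giving R* = 1170·(1 - 0.219) = 913.
From dC/dt = 0: 0.0111·913 - 0.568 = 0.0492P*, so P* = 9.57/0.0492 = 195.

R* ≈ 913, C* ≈ 5.42, P* ≈ 195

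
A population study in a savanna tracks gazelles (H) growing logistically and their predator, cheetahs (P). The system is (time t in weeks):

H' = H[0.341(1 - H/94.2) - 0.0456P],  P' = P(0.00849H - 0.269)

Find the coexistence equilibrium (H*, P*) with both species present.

H* ≈ 31.7, P* ≈ 4.96

From dP/dt = 0 with P > 0: 0.00849H* = 0.269, so H* = 31.7.
Substitute into dH/dt = 0: 0.341(1 - 31.7/94.2) = 0.0456P*.
The bracket is 0.664, giving P* = 0.226/0.0456 = 4.96.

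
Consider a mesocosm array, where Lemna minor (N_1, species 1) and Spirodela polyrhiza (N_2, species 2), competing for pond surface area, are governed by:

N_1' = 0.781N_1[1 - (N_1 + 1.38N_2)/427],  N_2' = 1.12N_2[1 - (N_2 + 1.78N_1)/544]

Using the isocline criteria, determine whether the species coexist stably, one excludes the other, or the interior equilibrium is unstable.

Compare the nullcline intercepts: K1/α12 = 427/1.38 = 309 < K2 = 544; K2/α21 = 544/1.78 = 306 < K1 = 427.
Since both are reversed, neither can invade when rare; the interior point is a saddle.

unstable coexistence (outcome depends on initial conditions)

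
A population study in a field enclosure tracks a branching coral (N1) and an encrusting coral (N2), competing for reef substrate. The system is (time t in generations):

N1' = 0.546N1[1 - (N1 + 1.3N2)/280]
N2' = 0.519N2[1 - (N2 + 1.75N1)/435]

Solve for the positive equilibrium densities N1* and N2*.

N1* ≈ 224, N2* ≈ 43.1

Setting both brackets to zero gives the nullclines N1 + 1.3N2 = 280 and 1.75N1 + N2 = 435.
Substituting N2 = 435 - 1.75N1 into the first: N1(1 - 1.3·1.75) = 280 - 1.3·435.
So N1* = -286/-1.27 = 224, and then N2* = 435 - 1.75·224 = 43.1.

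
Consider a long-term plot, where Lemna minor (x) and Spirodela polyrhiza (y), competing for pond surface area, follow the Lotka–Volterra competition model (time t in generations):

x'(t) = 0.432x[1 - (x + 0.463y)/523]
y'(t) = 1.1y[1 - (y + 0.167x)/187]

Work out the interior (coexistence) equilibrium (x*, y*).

Setting both brackets to zero gives the nullclines x + 0.463y = 523 and 0.167x + y = 187.
Substituting y = 187 - 0.167x into the first: x(1 - 0.463·0.167) = 523 - 0.463·187.
So x* = 436/0.923 = 473, and then y* = 187 - 0.167·473 = 108.

x* ≈ 473, y* ≈ 108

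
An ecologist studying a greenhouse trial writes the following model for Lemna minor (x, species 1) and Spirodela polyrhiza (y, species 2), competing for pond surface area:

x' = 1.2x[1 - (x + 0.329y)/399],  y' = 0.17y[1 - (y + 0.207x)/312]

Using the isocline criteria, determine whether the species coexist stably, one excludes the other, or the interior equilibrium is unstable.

stable coexistence

Compare the nullcline intercepts: K1/α12 = 399/0.329 = 1210 > K2 = 312; K2/α21 = 312/0.207 = 1510 > K1 = 399.
Since both inequalities hold, each species can invade when rare, so the interior equilibrium is stable.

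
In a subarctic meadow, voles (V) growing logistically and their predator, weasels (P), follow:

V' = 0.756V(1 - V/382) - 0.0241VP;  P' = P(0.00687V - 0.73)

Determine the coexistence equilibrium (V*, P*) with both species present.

From dP/dt = 0 with P > 0: 0.00687V* = 0.73, so V* = 106.
Substitute into dV/dt = 0: 0.756(1 - 106/382) = 0.0241P*.
The bracket is 0.722, giving P* = 0.546/0.0241 = 22.6.

V* ≈ 106, P* ≈ 22.6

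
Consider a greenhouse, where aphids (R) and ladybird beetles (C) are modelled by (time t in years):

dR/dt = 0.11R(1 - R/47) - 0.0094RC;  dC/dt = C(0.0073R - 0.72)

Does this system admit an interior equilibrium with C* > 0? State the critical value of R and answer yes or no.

The predator equation gives dC/dt > 0 only when R > 0.72/0.0073 = 98.6.
Without the predator, R → K = 47. Since 47 < 98.6, the predator cannot invade.

Threshold R = 98.6; K < 98.6, so no, the predator goes extinct.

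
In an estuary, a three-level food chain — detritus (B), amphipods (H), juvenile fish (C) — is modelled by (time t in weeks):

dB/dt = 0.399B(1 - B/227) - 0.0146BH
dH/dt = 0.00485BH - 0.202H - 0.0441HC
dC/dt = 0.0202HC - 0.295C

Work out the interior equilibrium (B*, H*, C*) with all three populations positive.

From dC/dt = 0: 0.0202H* = 0.295, so H* = 14.6.
From dB/dt = 0: 0.399(1 - B*/227) = 0.0146·14.6, giving B* = 227·(1 - 0.534) = 106.
From dH/dt = 0: 0.00485·106 - 0.202 = 0.0441C*, so C* = 0.311/0.0441 = 7.04.

B* ≈ 106, H* ≈ 14.6, C* ≈ 7.04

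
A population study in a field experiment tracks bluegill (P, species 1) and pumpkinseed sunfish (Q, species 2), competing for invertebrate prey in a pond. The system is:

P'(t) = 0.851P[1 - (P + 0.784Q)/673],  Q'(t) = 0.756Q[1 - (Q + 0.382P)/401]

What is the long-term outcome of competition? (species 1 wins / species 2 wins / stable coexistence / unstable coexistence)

stable coexistence

Compare the nullcline intercepts: K1/α12 = 673/0.784 = 858 > K2 = 401; K2/α21 = 401/0.382 = 1050 > K1 = 673.
Since both inequalities hold, each species can invade when rare, so the interior equilibrium is stable.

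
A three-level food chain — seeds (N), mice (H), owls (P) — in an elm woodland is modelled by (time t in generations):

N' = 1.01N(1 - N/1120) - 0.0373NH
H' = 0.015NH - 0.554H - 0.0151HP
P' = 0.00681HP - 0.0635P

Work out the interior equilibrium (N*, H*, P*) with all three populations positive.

From dP/dt = 0: 0.00681H* = 0.0635, so H* = 9.32.
From dN/dt = 0: 1.01(1 - N*/1120) = 0.0373·9.32, giving N* = 1120·(1 - 0.344) = 734.
From dH/dt = 0: 0.015·734 - 0.554 = 0.0151P*, so P* = 10.5/0.0151 = 693.

N* ≈ 734, H* ≈ 9.32, P* ≈ 693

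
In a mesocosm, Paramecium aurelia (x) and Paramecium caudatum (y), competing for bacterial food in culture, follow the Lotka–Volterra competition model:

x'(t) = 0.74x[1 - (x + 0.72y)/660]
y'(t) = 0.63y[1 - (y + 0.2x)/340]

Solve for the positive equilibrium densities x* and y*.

x* ≈ 485, y* ≈ 243

Setting both brackets to zero gives the nullclines x + 0.72y = 660 and 0.2x + y = 340.
Substituting y = 340 - 0.2x into the first: x(1 - 0.72·0.2) = 660 - 0.72·340.
So x* = 415/0.856 = 485, and then y* = 340 - 0.2·485 = 243.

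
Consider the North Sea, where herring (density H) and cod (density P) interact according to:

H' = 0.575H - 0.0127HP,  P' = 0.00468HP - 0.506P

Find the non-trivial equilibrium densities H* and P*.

Set dP/dt = 0 with P > 0: 0.00468H - 0.506 = 0, so H* = 0.506/0.00468 = 108.
Set dH/dt = 0 with H > 0: 0.575 - 0.0127P = 0, so P* = 0.575/0.0127 = 45.3.

H* ≈ 108, P* ≈ 45.3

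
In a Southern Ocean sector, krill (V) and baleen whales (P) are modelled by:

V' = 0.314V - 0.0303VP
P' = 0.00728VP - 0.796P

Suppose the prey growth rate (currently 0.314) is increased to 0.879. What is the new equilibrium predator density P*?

At the interior fixed point, setting dV/dt = 0 with V > 0 fixes P* = (prey growth rate)/(VP coefficient) — independent of the other coefficients.
With the change, P* = 0.879/0.0303 = 29; it rises from 10.4.

P* ≈ 29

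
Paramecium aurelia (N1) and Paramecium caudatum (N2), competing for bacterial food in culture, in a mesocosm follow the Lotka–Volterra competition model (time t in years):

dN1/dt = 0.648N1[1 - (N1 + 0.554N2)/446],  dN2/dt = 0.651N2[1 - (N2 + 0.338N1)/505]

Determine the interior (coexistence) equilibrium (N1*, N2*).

N1* ≈ 205, N2* ≈ 436

Setting both brackets to zero gives the nullclines N1 + 0.554N2 = 446 and 0.338N1 + N2 = 505.
Substituting N2 = 505 - 0.338N1 into the first: N1(1 - 0.554·0.338) = 446 - 0.554·505.
So N1* = 166/0.813 = 205, and then N2* = 505 - 0.338·205 = 436.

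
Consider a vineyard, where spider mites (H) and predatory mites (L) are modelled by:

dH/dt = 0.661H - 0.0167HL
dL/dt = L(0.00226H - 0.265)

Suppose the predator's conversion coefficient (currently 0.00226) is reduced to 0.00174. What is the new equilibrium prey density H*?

At the interior fixed point, setting dL/dt = 0 with L > 0 fixes H* = (predator death rate)/(HL coefficient) — independent of the other coefficients.
With the change, H* = 0.265/0.00174 = 152; it rises from 117.

H* ≈ 152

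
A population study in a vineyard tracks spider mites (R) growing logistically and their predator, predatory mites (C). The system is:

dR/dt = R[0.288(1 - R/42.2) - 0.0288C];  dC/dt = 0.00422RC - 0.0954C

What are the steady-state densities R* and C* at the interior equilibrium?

From dC/dt = 0 with C > 0: 0.00422R* = 0.0954, so R* = 22.6.
Substitute into dR/dt = 0: 0.288(1 - 22.6/42.2) = 0.0288C*.
The bracket is 0.464, giving C* = 0.134/0.0288 = 4.64.

R* ≈ 22.6, C* ≈ 4.64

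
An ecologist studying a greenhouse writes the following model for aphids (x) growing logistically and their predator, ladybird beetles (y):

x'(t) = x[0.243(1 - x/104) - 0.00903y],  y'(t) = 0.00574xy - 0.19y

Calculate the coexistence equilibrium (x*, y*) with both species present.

From dy/dt = 0 with y > 0: 0.00574x* = 0.19, so x* = 33.1.
Substitute into dx/dt = 0: 0.243(1 - 33.1/104) = 0.00903y*.
The bracket is 0.682, giving y* = 0.166/0.00903 = 18.3.

x* ≈ 33.1, y* ≈ 18.3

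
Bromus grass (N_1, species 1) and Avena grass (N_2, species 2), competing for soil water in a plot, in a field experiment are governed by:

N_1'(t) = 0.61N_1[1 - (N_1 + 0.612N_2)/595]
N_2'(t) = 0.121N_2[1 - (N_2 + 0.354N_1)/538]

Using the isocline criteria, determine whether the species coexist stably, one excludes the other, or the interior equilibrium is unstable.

Compare the nullcline intercepts: K1/α12 = 595/0.612 = 972 > K2 = 538; K2/α21 = 538/0.354 = 1520 > K1 = 595.
Since both inequalities hold, each species can invade when rare, so the interior equilibrium is stable.

stable coexistence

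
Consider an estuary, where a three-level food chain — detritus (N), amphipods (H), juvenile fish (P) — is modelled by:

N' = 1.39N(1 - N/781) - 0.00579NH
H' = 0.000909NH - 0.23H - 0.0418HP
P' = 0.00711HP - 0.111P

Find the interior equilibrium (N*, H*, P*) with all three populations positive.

N* ≈ 730, H* ≈ 15.6, P* ≈ 10.4

From dP/dt = 0: 0.00711H* = 0.111, so H* = 15.6.
From dN/dt = 0: 1.39(1 - N*/781) = 0.00579·15.6, giving N* = 781·(1 - 0.065) = 730.
From dH/dt = 0: 0.000909·730 - 0.23 = 0.0418P*, so P* = 0.434/0.0418 = 10.4.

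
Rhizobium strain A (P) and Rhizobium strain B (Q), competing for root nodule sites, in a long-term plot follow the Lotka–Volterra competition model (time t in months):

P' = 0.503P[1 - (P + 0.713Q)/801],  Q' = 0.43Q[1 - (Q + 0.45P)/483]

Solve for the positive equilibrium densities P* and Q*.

P* ≈ 672, Q* ≈ 180

Setting both brackets to zero gives the nullclines P + 0.713Q = 801 and 0.45P + Q = 483.
Substituting Q = 483 - 0.45P into the first: P(1 - 0.713·0.45) = 801 - 0.713·483.
So P* = 457/0.679 = 672, and then Q* = 483 - 0.45·672 = 180.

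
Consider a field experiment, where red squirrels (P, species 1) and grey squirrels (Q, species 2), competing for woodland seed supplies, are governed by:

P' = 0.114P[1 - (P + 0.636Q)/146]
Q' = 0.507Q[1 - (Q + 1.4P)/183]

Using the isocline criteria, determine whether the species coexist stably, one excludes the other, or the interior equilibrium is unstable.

Compare the nullcline intercepts: K1/α12 = 146/0.636 = 230 > K2 = 183; K2/α21 = 183/1.4 = 131 < K1 = 146.
Since the inequalities point opposite ways, species 1 can invade but species 2 cannot.

species 1 excludes species 2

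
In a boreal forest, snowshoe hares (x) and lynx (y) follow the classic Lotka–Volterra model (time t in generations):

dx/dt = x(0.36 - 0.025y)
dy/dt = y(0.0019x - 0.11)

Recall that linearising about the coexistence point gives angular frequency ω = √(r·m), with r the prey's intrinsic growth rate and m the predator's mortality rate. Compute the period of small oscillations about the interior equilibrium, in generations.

T ≈ 31.6 generations

Here r = 0.36 and m = 0.11, so r·m = 0.0396.
ω = √0.0396 = 0.199 per generation, hence T = 2π/ω ≈ 31.6 generations.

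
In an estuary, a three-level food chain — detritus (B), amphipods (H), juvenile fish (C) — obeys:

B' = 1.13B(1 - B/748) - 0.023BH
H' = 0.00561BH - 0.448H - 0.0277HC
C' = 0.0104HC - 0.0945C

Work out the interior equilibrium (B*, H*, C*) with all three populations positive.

B* ≈ 610, H* ≈ 9.09, C* ≈ 107

From dC/dt = 0: 0.0104H* = 0.0945, so H* = 9.09.
From dB/dt = 0: 1.13(1 - B*/748) = 0.023·9.09, giving B* = 748·(1 - 0.185) = 610.
From dH/dt = 0: 0.00561·610 - 0.448 = 0.0277C*, so C* = 2.97/0.0277 = 107.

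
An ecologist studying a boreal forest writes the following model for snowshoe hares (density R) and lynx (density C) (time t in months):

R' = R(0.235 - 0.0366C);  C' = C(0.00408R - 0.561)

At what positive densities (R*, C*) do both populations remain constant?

Set dC/dt = 0 with C > 0: 0.00408R - 0.561 = 0, so R* = 0.561/0.00408 = 138.
Set dR/dt = 0 with R > 0: 0.235 - 0.0366C = 0, so C* = 0.235/0.0366 = 6.42.

R* ≈ 138, C* ≈ 6.42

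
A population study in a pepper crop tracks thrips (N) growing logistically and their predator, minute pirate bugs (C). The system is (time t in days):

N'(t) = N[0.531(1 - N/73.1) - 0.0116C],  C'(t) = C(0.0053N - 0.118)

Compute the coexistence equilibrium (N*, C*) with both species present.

N* ≈ 22.3, C* ≈ 31.8

From dC/dt = 0 with C > 0: 0.0053N* = 0.118, so N* = 22.3.
Substitute into dN/dt = 0: 0.531(1 - 22.3/73.1) = 0.0116C*.
The bracket is 0.695, giving C* = 0.369/0.0116 = 31.8.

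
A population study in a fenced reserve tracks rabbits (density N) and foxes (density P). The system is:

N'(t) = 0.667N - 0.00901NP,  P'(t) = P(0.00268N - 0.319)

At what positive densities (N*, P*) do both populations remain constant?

N* ≈ 119, P* ≈ 74

Set dP/dt = 0 with P > 0: 0.00268N - 0.319 = 0, so N* = 0.319/0.00268 = 119.
Set dN/dt = 0 with N > 0: 0.667 - 0.00901P = 0, so P* = 0.667/0.00901 = 74.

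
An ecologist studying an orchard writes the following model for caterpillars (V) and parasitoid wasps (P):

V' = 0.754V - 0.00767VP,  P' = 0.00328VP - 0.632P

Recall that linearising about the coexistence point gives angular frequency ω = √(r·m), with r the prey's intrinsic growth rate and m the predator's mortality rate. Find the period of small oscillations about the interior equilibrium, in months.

T ≈ 9.1 months

Here r = 0.754 and m = 0.632, so r·m = 0.477.
ω = √0.477 = 0.69 per month, hence T = 2π/ω ≈ 9.1 months.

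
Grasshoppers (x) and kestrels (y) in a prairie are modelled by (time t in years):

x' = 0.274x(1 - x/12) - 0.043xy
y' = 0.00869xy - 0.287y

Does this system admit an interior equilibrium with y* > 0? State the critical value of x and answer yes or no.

The predator equation gives dy/dt > 0 only when x > 0.287/0.00869 = 33.
Without the predator, x → K = 12. Since 12 < 33, the predator cannot invade.

Threshold x = 33; K < 33, so no, the predator goes extinct.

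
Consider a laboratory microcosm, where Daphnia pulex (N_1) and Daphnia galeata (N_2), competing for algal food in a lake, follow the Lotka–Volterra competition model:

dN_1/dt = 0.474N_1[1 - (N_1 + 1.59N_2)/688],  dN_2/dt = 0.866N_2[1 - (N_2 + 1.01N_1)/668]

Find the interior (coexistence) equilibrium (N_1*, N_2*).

Setting both brackets to zero gives the nullclines N_1 + 1.59N_2 = 688 and 1.01N_1 + N_2 = 668.
Substituting N_2 = 668 - 1.01N_1 into the first: N_1(1 - 1.59·1.01) = 688 - 1.59·668.
So N_1* = -374/-0.606 = 617, and then N_2* = 668 - 1.01·617 = 44.4.

N_1* ≈ 617, N_2* ≈ 44.4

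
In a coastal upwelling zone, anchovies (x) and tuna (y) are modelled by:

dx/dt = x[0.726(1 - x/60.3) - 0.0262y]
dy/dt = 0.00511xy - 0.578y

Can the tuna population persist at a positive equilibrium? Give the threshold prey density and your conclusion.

The predator equation gives dy/dt > 0 only when x > 0.578/0.00511 = 113.
Without the predator, x → K = 60.3. Since 60.3 < 113, the predator cannot invade.

Threshold x = 113; K < 113, so no, the predator goes extinct.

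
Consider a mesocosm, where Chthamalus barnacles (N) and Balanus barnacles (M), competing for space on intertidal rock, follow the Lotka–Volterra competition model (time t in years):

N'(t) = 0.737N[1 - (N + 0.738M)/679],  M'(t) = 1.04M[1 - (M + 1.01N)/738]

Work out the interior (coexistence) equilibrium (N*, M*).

N* ≈ 528, M* ≈ 205

Setting both brackets to zero gives the nullclines N + 0.738M = 679 and 1.01N + M = 738.
Substituting M = 738 - 1.01N into the first: N(1 - 0.738·1.01) = 679 - 0.738·738.
So N* = 134/0.255 = 528, and then M* = 738 - 1.01·528 = 205.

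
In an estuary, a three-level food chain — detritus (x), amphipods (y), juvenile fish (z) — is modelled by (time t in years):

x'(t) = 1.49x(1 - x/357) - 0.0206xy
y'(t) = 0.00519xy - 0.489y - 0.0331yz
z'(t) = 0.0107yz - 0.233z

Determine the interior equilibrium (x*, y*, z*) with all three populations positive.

From dz/dt = 0: 0.0107y* = 0.233, so y* = 21.8.
From dx/dt = 0: 1.49(1 - x*/357) = 0.0206·21.8, giving x* = 357·(1 - 0.301) = 250.
From dy/dt = 0: 0.00519·250 - 0.489 = 0.0331z*, so z* = 0.806/0.0331 = 24.4.

x* ≈ 250, y* ≈ 21.8, z* ≈ 24.4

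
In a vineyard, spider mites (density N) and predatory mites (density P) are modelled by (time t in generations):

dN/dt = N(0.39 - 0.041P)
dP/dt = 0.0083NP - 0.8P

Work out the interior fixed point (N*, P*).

Set dP/dt = 0 with P > 0: 0.0083N - 0.8 = 0, so N* = 0.8/0.0083 = 96.4.
Set dN/dt = 0 with N > 0: 0.39 - 0.041P = 0, so P* = 0.39/0.041 = 9.51.

N* ≈ 96.4, P* ≈ 9.51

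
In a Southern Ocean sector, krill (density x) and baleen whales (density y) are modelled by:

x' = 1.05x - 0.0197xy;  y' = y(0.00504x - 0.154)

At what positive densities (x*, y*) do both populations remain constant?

x* ≈ 30.6, y* ≈ 53.3

Set dy/dt = 0 with y > 0: 0.00504x - 0.154 = 0, so x* = 0.154/0.00504 = 30.6.
Set dx/dt = 0 with x > 0: 1.05 - 0.0197y = 0, so y* = 1.05/0.0197 = 53.3.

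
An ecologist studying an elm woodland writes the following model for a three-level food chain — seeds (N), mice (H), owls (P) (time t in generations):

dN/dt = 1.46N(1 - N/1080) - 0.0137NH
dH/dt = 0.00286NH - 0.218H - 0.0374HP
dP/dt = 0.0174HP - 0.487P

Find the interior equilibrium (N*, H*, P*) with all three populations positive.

N* ≈ 796, H* ≈ 28, P* ≈ 55.1

From dP/dt = 0: 0.0174H* = 0.487, so H* = 28.
From dN/dt = 0: 1.46(1 - N*/1080) = 0.0137·28, giving N* = 1080·(1 - 0.263) = 796.
From dH/dt = 0: 0.00286·796 - 0.218 = 0.0374P*, so P* = 2.06/0.0374 = 55.1.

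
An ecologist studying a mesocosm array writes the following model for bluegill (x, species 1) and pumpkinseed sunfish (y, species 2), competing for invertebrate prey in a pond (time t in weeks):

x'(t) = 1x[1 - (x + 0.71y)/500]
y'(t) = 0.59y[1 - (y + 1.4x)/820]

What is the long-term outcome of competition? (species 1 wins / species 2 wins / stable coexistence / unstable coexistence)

species 2 excludes species 1

Compare the nullcline intercepts: K1/α12 = 500/0.71 = 704 < K2 = 820; K2/α21 = 820/1.4 = 586 > K1 = 500.
Since the inequalities point opposite ways, species 2 can invade but species 1 cannot.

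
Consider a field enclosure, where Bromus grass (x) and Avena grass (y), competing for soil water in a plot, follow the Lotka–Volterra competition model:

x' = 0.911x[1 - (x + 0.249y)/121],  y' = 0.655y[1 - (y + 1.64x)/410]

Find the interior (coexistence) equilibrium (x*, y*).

Setting both brackets to zero gives the nullclines x + 0.249y = 121 and 1.64x + y = 410.
Substituting y = 410 - 1.64x into the first: x(1 - 0.249·1.64) = 121 - 0.249·410.
So x* = 18.9/0.592 = 32, and then y* = 410 - 1.64·32 = 358.

x* ≈ 32, y* ≈ 358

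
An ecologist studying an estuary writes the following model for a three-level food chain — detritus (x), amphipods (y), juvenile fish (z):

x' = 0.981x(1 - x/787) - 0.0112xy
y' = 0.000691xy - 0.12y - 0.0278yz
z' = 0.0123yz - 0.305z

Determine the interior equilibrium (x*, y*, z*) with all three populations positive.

From dz/dt = 0: 0.0123y* = 0.305, so y* = 24.8.
From dx/dt = 0: 0.981(1 - x*/787) = 0.0112·24.8, giving x* = 787·(1 - 0.283) = 564.
From dy/dt = 0: 0.000691·564 - 0.12 = 0.0278z*, so z* = 0.27/0.0278 = 9.71.

x* ≈ 564, y* ≈ 24.8, z* ≈ 9.71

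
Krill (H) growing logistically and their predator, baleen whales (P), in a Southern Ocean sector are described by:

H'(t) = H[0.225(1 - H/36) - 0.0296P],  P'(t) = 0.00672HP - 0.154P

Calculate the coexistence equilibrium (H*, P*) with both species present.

From dP/dt = 0 with P > 0: 0.00672H* = 0.154, so H* = 22.9.
Substitute into dH/dt = 0: 0.225(1 - 22.9/36) = 0.0296P*.
The bracket is 0.363, giving P* = 0.0818/0.0296 = 2.76.

H* ≈ 22.9, P* ≈ 2.76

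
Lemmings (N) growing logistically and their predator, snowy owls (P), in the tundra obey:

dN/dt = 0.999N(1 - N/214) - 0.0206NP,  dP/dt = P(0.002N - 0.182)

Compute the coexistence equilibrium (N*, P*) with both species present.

N* ≈ 91, P* ≈ 27.9

From dP/dt = 0 with P > 0: 0.002N* = 0.182, so N* = 91.
Substitute into dN/dt = 0: 0.999(1 - 91/214) = 0.0206P*.
The bracket is 0.575, giving P* = 0.574/0.0206 = 27.9.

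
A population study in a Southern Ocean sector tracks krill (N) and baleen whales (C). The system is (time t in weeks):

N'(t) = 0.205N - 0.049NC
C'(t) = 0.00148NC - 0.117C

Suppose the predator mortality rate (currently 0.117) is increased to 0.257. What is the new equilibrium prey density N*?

N* ≈ 174

At the interior fixed point, setting dC/dt = 0 with C > 0 fixes N* = (predator death rate)/(NC coefficient) — independent of the other coefficients.
With the change, N* = 0.257/0.00148 = 174; it rises from 79.1.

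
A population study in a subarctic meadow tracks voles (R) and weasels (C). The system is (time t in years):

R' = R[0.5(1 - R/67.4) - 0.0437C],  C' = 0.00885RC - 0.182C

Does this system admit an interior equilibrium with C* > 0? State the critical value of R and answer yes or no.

The predator equation gives dC/dt > 0 only when R > 0.182/0.00885 = 20.6.
Without the predator, R → K = 67.4. Since 67.4 > 20.6, the predator can invade and persist.

Threshold R = 20.6; K > 20.6, so yes, the predator persists.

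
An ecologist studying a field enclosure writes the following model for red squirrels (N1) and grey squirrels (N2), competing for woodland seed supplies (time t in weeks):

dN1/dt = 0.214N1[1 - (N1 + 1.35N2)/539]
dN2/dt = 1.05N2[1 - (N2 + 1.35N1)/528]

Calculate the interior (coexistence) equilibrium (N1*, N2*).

Setting both brackets to zero gives the nullclines N1 + 1.35N2 = 539 and 1.35N1 + N2 = 528.
Substituting N2 = 528 - 1.35N1 into the first: N1(1 - 1.35·1.35) = 539 - 1.35·528.
So N1* = -174/-0.823 = 211, and then N2* = 528 - 1.35·211 = 243.

N1* ≈ 211, N2* ≈ 243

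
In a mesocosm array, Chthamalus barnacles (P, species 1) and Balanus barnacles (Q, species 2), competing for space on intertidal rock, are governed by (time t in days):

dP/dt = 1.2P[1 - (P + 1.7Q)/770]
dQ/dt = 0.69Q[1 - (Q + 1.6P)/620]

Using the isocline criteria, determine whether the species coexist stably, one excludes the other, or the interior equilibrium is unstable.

unstable coexistence (outcome depends on initial conditions)

Compare the nullcline intercepts: K1/α12 = 770/1.7 = 453 < K2 = 620; K2/α21 = 620/1.6 = 388 < K1 = 770.
Since both are reversed, neither can invade when rare; the interior point is a saddle.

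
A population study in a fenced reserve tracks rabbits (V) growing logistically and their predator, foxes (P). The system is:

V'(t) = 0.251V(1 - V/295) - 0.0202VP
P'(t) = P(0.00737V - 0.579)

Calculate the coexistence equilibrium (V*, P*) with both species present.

V* ≈ 78.6, P* ≈ 9.12

From dP/dt = 0 with P > 0: 0.00737V* = 0.579, so V* = 78.6.
Substitute into dV/dt = 0: 0.251(1 - 78.6/295) = 0.0202P*.
The bracket is 0.734, giving P* = 0.184/0.0202 = 9.12.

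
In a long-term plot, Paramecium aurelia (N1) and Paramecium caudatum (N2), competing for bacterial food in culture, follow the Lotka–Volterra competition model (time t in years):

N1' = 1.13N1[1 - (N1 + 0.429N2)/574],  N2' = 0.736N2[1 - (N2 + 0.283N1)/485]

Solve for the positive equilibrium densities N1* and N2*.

Setting both brackets to zero gives the nullclines N1 + 0.429N2 = 574 and 0.283N1 + N2 = 485.
Substituting N2 = 485 - 0.283N1 into the first: N1(1 - 0.429·0.283) = 574 - 0.429·485.
So N1* = 366/0.879 = 417, and then N2* = 485 - 0.283·417 = 367.

N1* ≈ 417, N2* ≈ 367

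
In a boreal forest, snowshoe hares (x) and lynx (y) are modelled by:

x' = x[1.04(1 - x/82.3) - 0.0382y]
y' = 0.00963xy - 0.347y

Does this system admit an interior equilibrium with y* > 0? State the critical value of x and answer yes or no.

Threshold x = 36; K > 36, so yes, the predator persists.

The predator equation gives dy/dt > 0 only when x > 0.347/0.00963 = 36.
Without the predator, x → K = 82.3. Since 82.3 > 36, the predator can invade and persist.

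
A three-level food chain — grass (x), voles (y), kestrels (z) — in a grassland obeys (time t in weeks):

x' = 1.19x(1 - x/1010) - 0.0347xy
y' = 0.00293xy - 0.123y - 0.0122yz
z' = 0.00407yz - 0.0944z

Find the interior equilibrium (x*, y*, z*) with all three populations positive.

x* ≈ 327, y* ≈ 23.2, z* ≈ 68.4

From dz/dt = 0: 0.00407y* = 0.0944, so y* = 23.2.
From dx/dt = 0: 1.19(1 - x*/1010) = 0.0347·23.2, giving x* = 1010·(1 - 0.676) = 327.
From dy/dt = 0: 0.00293·327 - 0.123 = 0.0122z*, so z* = 0.835/0.0122 = 68.4.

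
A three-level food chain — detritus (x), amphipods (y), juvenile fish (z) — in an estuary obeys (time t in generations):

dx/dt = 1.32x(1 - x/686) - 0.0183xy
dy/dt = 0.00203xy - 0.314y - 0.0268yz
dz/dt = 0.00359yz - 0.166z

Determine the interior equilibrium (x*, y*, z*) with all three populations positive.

From dz/dt = 0: 0.00359y* = 0.166, so y* = 46.2.
From dx/dt = 0: 1.32(1 - x*/686) = 0.0183·46.2, giving x* = 686·(1 - 0.641) = 246.
From dy/dt = 0: 0.00203·246 - 0.314 = 0.0268z*, so z* = 0.186/0.0268 = 6.94.

x* ≈ 246, y* ≈ 46.2, z* ≈ 6.94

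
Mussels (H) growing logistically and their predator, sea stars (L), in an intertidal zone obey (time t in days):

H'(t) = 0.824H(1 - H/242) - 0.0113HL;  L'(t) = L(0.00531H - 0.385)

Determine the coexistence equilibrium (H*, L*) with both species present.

From dL/dt = 0 with L > 0: 0.00531H* = 0.385, so H* = 72.5.
Substitute into dH/dt = 0: 0.824(1 - 72.5/242) = 0.0113L*.
The bracket is 0.7, giving L* = 0.577/0.0113 = 51.1.

H* ≈ 72.5, L* ≈ 51.1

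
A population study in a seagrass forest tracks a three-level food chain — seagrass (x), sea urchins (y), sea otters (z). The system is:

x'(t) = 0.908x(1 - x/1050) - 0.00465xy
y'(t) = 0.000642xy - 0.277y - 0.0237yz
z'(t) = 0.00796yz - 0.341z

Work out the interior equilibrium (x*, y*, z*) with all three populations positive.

x* ≈ 820, y* ≈ 42.8, z* ≈ 10.5

From dz/dt = 0: 0.00796y* = 0.341, so y* = 42.8.
From dx/dt = 0: 0.908(1 - x*/1050) = 0.00465·42.8, giving x* = 1050·(1 - 0.219) = 820.
From dy/dt = 0: 0.000642·820 - 0.277 = 0.0237z*, so z* = 0.249/0.0237 = 10.5.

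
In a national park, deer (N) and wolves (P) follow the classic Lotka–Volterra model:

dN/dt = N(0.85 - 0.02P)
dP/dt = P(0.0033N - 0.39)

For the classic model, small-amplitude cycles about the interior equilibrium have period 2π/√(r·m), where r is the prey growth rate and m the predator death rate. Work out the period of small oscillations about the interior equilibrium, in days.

T ≈ 10.9 days

Here r = 0.85 and m = 0.39, so r·m = 0.332.
ω = √0.332 = 0.576 per day, hence T = 2π/ω ≈ 10.9 days.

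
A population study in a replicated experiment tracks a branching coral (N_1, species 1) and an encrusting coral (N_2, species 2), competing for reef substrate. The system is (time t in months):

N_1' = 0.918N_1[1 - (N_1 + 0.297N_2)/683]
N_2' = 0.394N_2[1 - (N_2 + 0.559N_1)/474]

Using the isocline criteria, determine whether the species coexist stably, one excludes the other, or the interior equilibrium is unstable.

Compare the nullcline intercepts: K1/α12 = 683/0.297 = 2300 > K2 = 474; K2/α21 = 474/0.559 = 848 > K1 = 683.
Since both inequalities hold, each species can invade when rare, so the interior equilibrium is stable.

stable coexistence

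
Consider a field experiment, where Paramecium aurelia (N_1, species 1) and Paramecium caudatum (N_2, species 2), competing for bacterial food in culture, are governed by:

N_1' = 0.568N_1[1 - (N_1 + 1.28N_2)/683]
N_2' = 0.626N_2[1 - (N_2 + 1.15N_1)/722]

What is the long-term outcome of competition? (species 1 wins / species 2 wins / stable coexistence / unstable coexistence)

unstable coexistence (outcome depends on initial conditions)

Compare the nullcline intercepts: K1/α12 = 683/1.28 = 534 < K2 = 722; K2/α21 = 722/1.15 = 628 < K1 = 683.
Since both are reversed, neither can invade when rare; the interior point is a saddle.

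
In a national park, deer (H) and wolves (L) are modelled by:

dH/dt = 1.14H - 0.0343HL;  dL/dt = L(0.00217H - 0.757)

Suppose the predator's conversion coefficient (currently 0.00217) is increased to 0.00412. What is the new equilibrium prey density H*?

H* ≈ 184

At the interior fixed point, setting dL/dt = 0 with L > 0 fixes H* = (predator death rate)/(HL coefficient) — independent of the other coefficients.
With the change, H* = 0.757/0.00412 = 184; it falls from 349.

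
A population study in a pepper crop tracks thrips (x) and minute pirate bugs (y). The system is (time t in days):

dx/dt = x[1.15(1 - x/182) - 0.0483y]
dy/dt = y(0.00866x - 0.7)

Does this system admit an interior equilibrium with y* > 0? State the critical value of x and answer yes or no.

Threshold x = 80.8; K > 80.8, so yes, the predator persists.

The predator equation gives dy/dt > 0 only when x > 0.7/0.00866 = 80.8.
Without the predator, x → K = 182. Since 182 > 80.8, the predator can invade and persist.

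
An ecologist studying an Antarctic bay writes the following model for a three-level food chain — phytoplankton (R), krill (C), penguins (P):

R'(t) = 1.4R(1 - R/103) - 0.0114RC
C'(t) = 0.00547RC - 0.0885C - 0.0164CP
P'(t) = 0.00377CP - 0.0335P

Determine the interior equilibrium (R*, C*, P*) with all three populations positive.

From dP/dt = 0: 0.00377C* = 0.0335, so C* = 8.89.
From dR/dt = 0: 1.4(1 - R*/103) = 0.0114·8.89, giving R* = 103·(1 - 0.0724) = 95.5.
From dC/dt = 0: 0.00547·95.5 - 0.0885 = 0.0164P*, so P* = 0.434/0.0164 = 26.5.

R* ≈ 95.5, C* ≈ 8.89, P* ≈ 26.5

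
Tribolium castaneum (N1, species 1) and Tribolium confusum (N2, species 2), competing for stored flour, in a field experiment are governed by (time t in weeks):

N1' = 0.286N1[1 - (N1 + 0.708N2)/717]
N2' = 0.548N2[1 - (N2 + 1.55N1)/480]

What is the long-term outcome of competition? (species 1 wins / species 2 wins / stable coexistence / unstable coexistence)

species 1 excludes species 2

Compare the nullcline intercepts: K1/α12 = 717/0.708 = 1010 > K2 = 480; K2/α21 = 480/1.55 = 310 < K1 = 717.
Since the inequalities point opposite ways, species 1 can invade but species 2 cannot.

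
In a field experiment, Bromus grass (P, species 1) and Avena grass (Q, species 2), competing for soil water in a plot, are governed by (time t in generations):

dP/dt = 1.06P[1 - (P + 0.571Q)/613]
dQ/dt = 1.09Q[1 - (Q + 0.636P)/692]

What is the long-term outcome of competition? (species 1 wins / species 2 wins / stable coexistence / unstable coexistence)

stable coexistence

Compare the nullcline intercepts: K1/α12 = 613/0.571 = 1070 > K2 = 692; K2/α21 = 692/0.636 = 1090 > K1 = 613.
Since both inequalities hold, each species can invade when rare, so the interior equilibrium is stable.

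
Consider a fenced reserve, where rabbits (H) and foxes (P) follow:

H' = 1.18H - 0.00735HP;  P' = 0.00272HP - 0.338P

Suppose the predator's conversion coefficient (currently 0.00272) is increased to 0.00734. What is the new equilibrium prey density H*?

H* ≈ 46

At the interior fixed point, setting dP/dt = 0 with P > 0 fixes H* = (predator death rate)/(HP coefficient) — independent of the other coefficients.
With the change, H* = 0.338/0.00734 = 46; it falls from 124.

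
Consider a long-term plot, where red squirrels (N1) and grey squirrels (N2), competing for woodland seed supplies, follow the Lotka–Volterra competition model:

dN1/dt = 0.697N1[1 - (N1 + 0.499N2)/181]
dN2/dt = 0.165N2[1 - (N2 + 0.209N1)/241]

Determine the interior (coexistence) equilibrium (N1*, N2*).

N1* ≈ 67.8, N2* ≈ 227

Setting both brackets to zero gives the nullclines N1 + 0.499N2 = 181 and 0.209N1 + N2 = 241.
Substituting N2 = 241 - 0.209N1 into the first: N1(1 - 0.499·0.209) = 181 - 0.499·241.
So N1* = 60.7/0.896 = 67.8, and then N2* = 241 - 0.209·67.8 = 227.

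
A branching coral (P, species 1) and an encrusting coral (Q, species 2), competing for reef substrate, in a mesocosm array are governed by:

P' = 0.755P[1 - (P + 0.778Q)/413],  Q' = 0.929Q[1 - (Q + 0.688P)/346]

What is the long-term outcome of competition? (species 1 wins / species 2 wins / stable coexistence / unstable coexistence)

Compare the nullcline intercepts: K1/α12 = 413/0.778 = 531 > K2 = 346; K2/α21 = 346/0.688 = 503 > K1 = 413.
Since both inequalities hold, each species can invade when rare, so the interior equilibrium is stable.

stable coexistence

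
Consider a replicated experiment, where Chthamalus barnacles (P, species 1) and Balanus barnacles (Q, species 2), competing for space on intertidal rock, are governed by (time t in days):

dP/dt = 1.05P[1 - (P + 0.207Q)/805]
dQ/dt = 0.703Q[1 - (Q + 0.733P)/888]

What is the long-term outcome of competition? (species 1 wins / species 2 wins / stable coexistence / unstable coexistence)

Compare the nullcline intercepts: K1/α12 = 805/0.207 = 3890 > K2 = 888; K2/α21 = 888/0.733 = 1210 > K1 = 805.
Since both inequalities hold, each species can invade when rare, so the interior equilibrium is stable.

stable coexistence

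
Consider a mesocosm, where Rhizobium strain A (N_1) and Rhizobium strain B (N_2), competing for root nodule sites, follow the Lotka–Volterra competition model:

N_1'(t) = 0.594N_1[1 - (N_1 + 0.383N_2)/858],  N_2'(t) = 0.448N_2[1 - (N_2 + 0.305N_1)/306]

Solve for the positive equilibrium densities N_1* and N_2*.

N_1* ≈ 839, N_2* ≈ 50.2

Setting both brackets to zero gives the nullclines N_1 + 0.383N_2 = 858 and 0.305N_1 + N_2 = 306.
Substituting N_2 = 306 - 0.305N_1 into the first: N_1(1 - 0.383·0.305) = 858 - 0.383·306.
So N_1* = 741/0.883 = 839, and then N_2* = 306 - 0.305·839 = 50.2.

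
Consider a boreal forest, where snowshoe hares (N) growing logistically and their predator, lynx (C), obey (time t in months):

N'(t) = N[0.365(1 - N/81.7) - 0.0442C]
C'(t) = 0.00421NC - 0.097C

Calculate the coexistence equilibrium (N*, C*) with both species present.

From dC/dt = 0 with C > 0: 0.00421N* = 0.097, so N* = 23.
Substitute into dN/dt = 0: 0.365(1 - 23/81.7) = 0.0442C*.
The bracket is 0.718, giving C* = 0.262/0.0442 = 5.93.

N* ≈ 23, C* ≈ 5.93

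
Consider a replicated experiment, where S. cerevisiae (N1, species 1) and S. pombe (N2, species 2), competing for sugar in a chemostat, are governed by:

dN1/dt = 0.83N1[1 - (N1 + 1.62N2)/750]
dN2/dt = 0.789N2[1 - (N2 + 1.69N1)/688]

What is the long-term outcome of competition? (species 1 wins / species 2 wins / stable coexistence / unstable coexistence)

Compare the nullcline intercepts: K1/α12 = 750/1.62 = 463 < K2 = 688; K2/α21 = 688/1.69 = 407 < K1 = 750.
Since both are reversed, neither can invade when rare; the interior point is a saddle.

unstable coexistence (outcome depends on initial conditions)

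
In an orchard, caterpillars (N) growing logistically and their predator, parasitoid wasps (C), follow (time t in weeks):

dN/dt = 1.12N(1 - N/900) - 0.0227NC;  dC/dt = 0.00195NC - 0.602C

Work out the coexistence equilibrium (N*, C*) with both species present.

N* ≈ 309, C* ≈ 32.4

From dC/dt = 0 with C > 0: 0.00195N* = 0.602, so N* = 309.
Substitute into dN/dt = 0: 1.12(1 - 309/900) = 0.0227C*.
The bracket is 0.657, giving C* = 0.736/0.0227 = 32.4.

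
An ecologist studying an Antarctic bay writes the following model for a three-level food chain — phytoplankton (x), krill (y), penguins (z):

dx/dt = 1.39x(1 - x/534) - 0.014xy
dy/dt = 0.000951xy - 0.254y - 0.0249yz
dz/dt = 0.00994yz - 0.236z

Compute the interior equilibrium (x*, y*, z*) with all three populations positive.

From dz/dt = 0: 0.00994y* = 0.236, so y* = 23.7.
From dx/dt = 0: 1.39(1 - x*/534) = 0.014·23.7, giving x* = 534·(1 - 0.239) = 406.
From dy/dt = 0: 0.000951·406 - 0.254 = 0.0249z*, so z* = 0.132/0.0249 = 5.32.

x* ≈ 406, y* ≈ 23.7, z* ≈ 5.32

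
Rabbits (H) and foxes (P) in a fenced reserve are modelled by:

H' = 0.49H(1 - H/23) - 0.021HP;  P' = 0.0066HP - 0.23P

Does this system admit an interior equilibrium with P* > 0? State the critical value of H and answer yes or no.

Threshold H = 34.8; K < 34.8, so no, the predator goes extinct.

The predator equation gives dP/dt > 0 only when H > 0.23/0.0066 = 34.8.
Without the predator, H → K = 23. Since 23 < 34.8, the predator cannot invade.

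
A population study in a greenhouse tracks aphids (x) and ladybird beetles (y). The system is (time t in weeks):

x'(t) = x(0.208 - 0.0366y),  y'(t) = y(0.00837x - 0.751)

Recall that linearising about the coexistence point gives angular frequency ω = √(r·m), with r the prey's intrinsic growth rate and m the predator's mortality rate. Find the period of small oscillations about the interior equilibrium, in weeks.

Here r = 0.208 and m = 0.751, so r·m = 0.156.
ω = √0.156 = 0.395 per week, hence T = 2π/ω ≈ 15.9 weeks.

T ≈ 15.9 weeks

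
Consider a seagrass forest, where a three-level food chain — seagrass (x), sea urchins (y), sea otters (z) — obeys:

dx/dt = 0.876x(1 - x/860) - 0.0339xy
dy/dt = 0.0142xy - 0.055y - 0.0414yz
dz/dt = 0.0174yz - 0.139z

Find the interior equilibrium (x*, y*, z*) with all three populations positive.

x* ≈ 594, y* ≈ 7.99, z* ≈ 202

From dz/dt = 0: 0.0174y* = 0.139, so y* = 7.99.
From dx/dt = 0: 0.876(1 - x*/860) = 0.0339·7.99, giving x* = 860·(1 - 0.309) = 594.
From dy/dt = 0: 0.0142·594 - 0.055 = 0.0414z*, so z* = 8.38/0.0414 = 202.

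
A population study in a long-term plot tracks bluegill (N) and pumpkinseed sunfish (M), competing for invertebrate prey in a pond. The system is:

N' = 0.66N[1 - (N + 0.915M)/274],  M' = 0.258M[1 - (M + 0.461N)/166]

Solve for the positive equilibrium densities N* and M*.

Setting both brackets to zero gives the nullclines N + 0.915M = 274 and 0.461N + M = 166.
Substituting M = 166 - 0.461N into the first: N(1 - 0.915·0.461) = 274 - 0.915·166.
So N* = 122/0.578 = 211, and then M* = 166 - 0.461·211 = 68.6.

N* ≈ 211, M* ≈ 68.6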